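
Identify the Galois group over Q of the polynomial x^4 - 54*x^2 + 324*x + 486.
4T3: D_4

The polynomial is an irreducible quartic over Q and its discriminant is -620791112448, which is not a perfect square, so the Galois group is not contained in A_4. The resolvent cubic y^3 + 54*y^2 - 1944*y - 209952 has exactly one rational root, so the Galois group is C_4 or D_4. The quartic remains irreducible over Q(sqrt(disc)), so the group is D_4.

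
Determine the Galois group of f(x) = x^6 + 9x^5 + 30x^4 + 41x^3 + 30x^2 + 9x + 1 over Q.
S_3 (also written S3)

The polynomial f is an irreducible sextic over Q, so G = Gal(f/Q) is one of the 16 transitive subgroups 6T1, ..., 6T16 of S_6. The discriminant of f is -67744512, which is not a perfect square, so G is not contained in A_6. The transitive groups of degree 6 not contained in A_6 are: C_6 (6T1, order 6), S_3 (6T2, order 6), D_6 (6T3, order 12), C_3 x S_3 (6T5, order 18), A_4 x C_2 (6T6, order 24), S_4 (6T8, order 24), S_3 x S_3 (6T9, order 36), S_4 x C_2 (6T11, order 48), (S_3 x S_3) : C_2 (6T13, order 72), PGL(2,5) (6T14, order 120), S_6 (6T16, order 720). By Dedekind's theorem, for a prime p not dividing disc(f) the degrees of the irreducible factors of f mod p form the cycle type of an element of G. Factoring f modulo the 23 such primes p <= 101 (skipping 2, 3, 11, which divide the discriminant), each new pattern first appears at: mod 5: f = (x^2 + 2x + 4)(x^2 + 3x + 4)(x^2 + 4x + 1), pattern 2+2+2; mod 7: f = (x^3 + 2x + 1)(x^3 + 2x^2 + 1), pattern 3+3; mod 31: f = (x + 2)(x + 7)(x + 9)(x + 16)(x + 18)(x + 19), pattern 1+1+1+1+1+1. No other pattern occurs in this range, so the set of observed cycle types is {2+2+2, 3+3, 1+1+1+1+1+1}. The candidates containing elements of all these cycle types are C_6 (6T1) of order 6, S_3 (6T2) of order 6, D_6 (6T3) of order 12, C_3 x S_3 (6T5) of order 18, A_4 x C_2 (6T6) of order 24, S_4 (6T8) of order 24, S_3 x S_3 (6T9) of order 36, S_4 x C_2 (6T11) of order 48, (S_3 x S_3) : C_2 (6T13) of order 72, PGL(2,5) (6T14) of order 120, S_6 (6T16) of order 720; the others are excluded. The observed types are precisely the cycle types that occur in S_3 (6T2). Each of the other remaining candidates has further cycle types, and by the Chebotarev density theorem the matching factorization patterns would occur for a proportion of primes equal to their share of the group: C_6 (6T1) additionally contains elements of type 6 (2 of its 6 elements, about 33% of primes); D_6 (6T3) additionally contains elements of type 6, 2+2+1+1 (5 of its 12 elements, about 42% of primes); C_3 x S_3 (6T5) additionally contains elements of type 6, 3+1+1+1 (10 of its 18 elements, about 56% of primes); A_4 x C_2 (6T6) additionally contains elements of type 6, 2+2+1+1, 2+1+1+1+1 (14 of its 24 elements, about 58% of primes); S_4 (6T8) additionally contains elements of type 4+1+1, 2+2+1+1 (9 of its 24 elements, about 38% of primes); S_3 x S_3 (6T9) additionally contains elements of type 6, 3+1+1+1, 2+2+1+1 (25 of its 36 elements, about 69% of primes); S_4 x C_2 (6T11) additionally contains elements of type 6, 4+2, 4+1+1, 2+2+1+1, 2+1+1+1+1 (32 of its 48 elements, about 67% of primes); (S_3 x S_3) : C_2 (6T13) additionally contains elements of type 6, 4+2, 3+2+1, 3+1+1+1, 2+2+1+1, 2+1+1+1+1 (61 of its 72 elements, about 85% of primes); PGL(2,5) (6T14) additionally contains elements of type 6, 5+1, 4+1+1, 2+2+1+1 (89 of its 120 elements, about 74% of primes); S_6 (6T16) additionally contains elements of type 6, 5+1, 4+2, 4+1+1, 3+2+1, 3+1+1+1, 2+2+1+1, 2+1+1+1+1 (664 of its 720 elements, about 92% of primes). None of the 23 primes tested shows any such pattern (for each of these groups the chance of that is below 10^-4), which rules them out. Hence G = S_3 (6T2), of order 6.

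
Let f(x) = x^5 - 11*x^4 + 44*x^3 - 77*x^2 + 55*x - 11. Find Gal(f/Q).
The polynomial f is an irreducible quintic over Q, so G = Gal(f/Q) is a transitive subgroup of S_5: one of C_5 (5T1, order 5), D_5 (5T2, order 10), F_20 (5T3, order 20), A_5 (5T4, order 60) or S_5 (5T5, order 120). The discriminant of f is 14641 = 121^2, a perfect square, so G is contained in A_5. The transitive groups of degree 5 contained in A_5 are: C_5 (5T1, order 5), D_5 (5T2, order 10), A_5 (5T4, order 60). By Dedekind's theorem, for a prime p not dividing disc(f) the degrees of the irreducible factors of f mod p form the cycle type of an element of G. Factoring f modulo the 14 such primes p <= 47 (skipping 11, which divides the discriminant), each new pattern first appears at: mod 2: f = (x^5 + x^4 + x^2 + x + 1), pattern 5; mod 23: f = (x + 2)(x + 4)(x + 8)(x + 9)(x + 12), pattern 1+1+1+1+1. No other pattern occurs in this range, so the set of observed cycle types is {5, 1+1+1+1+1}. The candidates containing elements of all these cycle types are C_5 (5T1) of order 5, D_5 (5T2) of order 10, A_5 (5T4) of order 60; the others are excluded. The observed types are precisely the cycle types that occur in C_5 (5T1). Each of the other remaining candidates has further cycle types, and by the Chebotarev density theorem the matching factorization patterns would occur for a proportion of primes equal to their share of the group: D_5 (5T2) additionally contains elements of type 2+2+1 (5 of its 10 elements, about 50% of primes); A_5 (5T4) additionally contains elements of type 3+1+1, 2+2+1 (35 of its 60 elements, about 58% of primes). None of the 14 primes tested shows any such pattern (for each of these groups the chance of that is below 10^-4), which rules them out. Hence G = C_5 (5T1), of order 5.

5T1: C_5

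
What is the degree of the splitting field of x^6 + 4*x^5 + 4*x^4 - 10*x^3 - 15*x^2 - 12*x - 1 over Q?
12

The degree of the splitting field over Q equals the order of the Galois group, so first determine the group. The polynomial f is an irreducible sextic over Q, so G = Gal(f/Q) is one of the 16 transitive subgroups 6T1, ..., 6T16 of S_6. The discriminant of f is 13191900736 = 114856^2, a perfect square, so G is contained in A_6. The transitive groups of degree 6 contained in A_6 are: A_4 (6T4, order 12), S_4 (6T7, order 24), (C_3 x C_3) : C_4 (6T10, order 36), PSL(2,5) (6T12, order 60), A_6 (6T15, order 360). By Dedekind's theorem, for a prime p not dividing disc(f) the degrees of the irreducible factors of f mod p form the cycle type of an element of G. Factoring f modulo the 33 such primes p <= 149 (skipping 2, 7, which divide the discriminant), each new pattern first appears at: mod 3: f = (x^3 + 2x + 2)(x^3 + x^2 + 2x + 1), pattern 3+3; mod 13: f = (x + 7)(x + 11)(x^2 + 3x + 7)(x^2 + 9x + 2), pattern 2+2+1+1. No other pattern occurs in this range, so the set of observed cycle types is {3+3, 2+2+1+1}. The candidates containing elements of all these cycle types are A_4 (6T4) of order 12, S_4 (6T7) of order 24, (C_3 x C_3) : C_4 (6T10) of order 36, PSL(2,5) (6T12) of order 60, A_6 (6T15) of order 360; the others are excluded. The observed types are precisely the cycle types that occur in A_4 (6T4) (apart from the identity). Each of the other remaining candidates has further cycle types, and by the Chebotarev density theorem the matching factorization patterns would occur for a proportion of primes equal to their share of the group: S_4 (6T7) additionally contains elements of type 4+2 (6 of its 24 elements, about 25% of primes); (C_3 x C_3) : C_4 (6T10) additionally contains elements of type 4+2, 3+1+1+1 (22 of its 36 elements, about 61% of primes); PSL(2,5) (6T12) additionally contains elements of type 5+1 (24 of its 60 elements, about 40% of primes); A_6 (6T15) additionally contains elements of type 5+1, 4+2, 3+1+1+1 (274 of its 360 elements, about 76% of primes). None of the 33 primes tested shows any such pattern (for each of these groups the chance of that is below 10^-4), which rules them out. Hence G = A_4 (6T4), of order 12. The Galois group A_4 (6T4) has order 12, so the splitting field has degree 12 over Q.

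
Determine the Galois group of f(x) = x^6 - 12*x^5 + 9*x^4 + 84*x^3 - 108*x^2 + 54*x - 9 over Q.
A_4 x C_2

The polynomial f is an irreducible sextic over Q, so G = Gal(f/Q) is one of the 16 transitive subgroups 6T1, ..., 6T16 of S_6. The discriminant of f is -820304131466304, which is not a perfect square, so G is not contained in A_6. The transitive groups of degree 6 not contained in A_6 are: C_6 (6T1, order 6), S_3 (6T2, order 6), D_6 (6T3, order 12), C_3 x S_3 (6T5, order 18), A_4 x C_2 (6T6, order 24), S_4 (6T8, order 24), S_3 x S_3 (6T9, order 36), S_4 x C_2 (6T11, order 48), (S_3 x S_3) : C_2 (6T13, order 72), PGL(2,5) (6T14, order 120), S_6 (6T16, order 720). By Dedekind's theorem, for a prime p not dividing disc(f) the degrees of the irreducible factors of f mod p form the cycle type of an element of G. Factoring f modulo the 33 such primes p <= 149 (skipping 2, 3, which divide the discriminant), each new pattern first appears at: mod 5: f = (x^3 + 3x + 3)(x^3 + 3x^2 + x + 2), pattern 3+3; mod 7: f = (x^6 + 2x^5 + 2x^4 + 4x^2 + 5x + 5), pattern 6; mod 17: f = (x + 2)(x + 5)(x^2 + 5x + 9)(x^2 + 10x + 5), pattern 2+2+1+1; mod 19: f = (x + 7)(x + 14)(x + 15)(x + 18)(x^2 + 10x + 4), pattern 2+1+1+1+1; mod 71: f = (x^2 + 7x + 23)(x^2 + 17x + 22)(x^2 + 35x + 70), pattern 2+2+2. No other pattern occurs in this range, so the set of observed cycle types is {3+3, 6, 2+2+1+1, 2+1+1+1+1, 2+2+2}. The candidates containing elements of all these cycle types are A_4 x C_2 (6T6) of order 24, S_4 x C_2 (6T11) of order 48, (S_3 x S_3) : C_2 (6T13) of order 72, S_6 (6T16) of order 720; the others are excluded. The observed types are precisely the cycle types that occur in A_4 x C_2 (6T6) (apart from the identity). Each of the other remaining candidates has further cycle types, and by the Chebotarev density theorem the matching factorization patterns would occur for a proportion of primes equal to their share of the group: S_4 x C_2 (6T11) additionally contains elements of type 4+2, 4+1+1 (12 of its 48 elements, about 25% of primes); (S_3 x S_3) : C_2 (6T13) additionally contains elements of type 4+2, 3+2+1, 3+1+1+1 (34 of its 72 elements, about 47% of primes); S_6 (6T16) additionally contains elements of type 5+1, 4+2, 4+1+1, 3+2+1, 3+1+1+1 (484 of its 720 elements, about 67% of primes). None of the 33 primes tested shows any such pattern (for each of these groups the chance of that is below 10^-4), which rules them out. Hence G = A_4 x C_2 (6T6), of order 24.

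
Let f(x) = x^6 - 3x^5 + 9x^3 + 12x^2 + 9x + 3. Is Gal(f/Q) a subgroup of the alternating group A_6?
No

The polynomial is irreducible of degree 6 over Q. Its discriminant is -67744512, which is not a perfect square. A Galois group lies in the alternating group exactly when the discriminant is a square in Q, so the Galois group (S_3) is not contained in A_6.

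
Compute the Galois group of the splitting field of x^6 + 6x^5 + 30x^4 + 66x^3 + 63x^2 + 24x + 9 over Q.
The polynomial f is an irreducible sextic over Q, so G = Gal(f/Q) is one of the 16 transitive subgroups 6T1, ..., 6T16 of S_6. The discriminant of f is -5217636731328, which is not a perfect square, so G is not contained in A_6. The transitive groups of degree 6 not contained in A_6 are: C_6 (6T1, order 6), S_3 (6T2, order 6), D_6 (6T3, order 12), C_3 x S_3 (6T5, order 18), A_4 x C_2 (6T6, order 24), S_4 (6T8, order 24), S_3 x S_3 (6T9, order 36), S_4 x C_2 (6T11, order 48), (S_3 x S_3) : C_2 (6T13, order 72), PGL(2,5) (6T14, order 120), S_6 (6T16, order 720). By Dedekind's theorem, for a prime p not dividing disc(f) the degrees of the irreducible factors of f mod p form the cycle type of an element of G. Factoring f modulo the 21 such primes p <= 89 (skipping 2, 3, 7, which divide the discriminant), each new pattern first appears at: mod 5: f = (x^6 + x^5 + x^3 + 3x^2 + 4x + 4), pattern 6; mod 11: f = (x + 9)(x^5 + 8x^4 + 2x^3 + 4x^2 + 5x + 1), pattern 5+1; mod 13: f = (x + 9)(x + 11)(x^4 + 12x^3 + 3x^2 + x + 6), pattern 4+1+1; mod 23: f = (x + 11)(x + 13)(x^2 + 8x + 5)(x^2 + 20x + 16), pattern 2+2+1+1; mod 43: f = (x^3 + 8x^2 + 22x + 11)(x^3 + 41x^2 + 24x + 36), pattern 3+3; mod 61: f = (x^2 + 23x + 1)(x^2 + 47x + 43)(x^2 + 58x + 30), pattern 2+2+2. No other pattern occurs in this range, so the set of observed cycle types is {6, 5+1, 4+1+1, 2+2+1+1, 3+3, 2+2+2}. The candidates containing elements of all these cycle types are PGL(2,5) (6T14) of order 120, S_6 (6T16) of order 720; the others are excluded. The observed types are precisely the cycle types that occur in PGL(2,5) (6T14) (apart from the identity). Each of the other remaining candidates has further cycle types, and by the Chebotarev density theorem the matching factorization patterns would occur for a proportion of primes equal to their share of the group: S_6 (6T16) additionally contains elements of type 4+2, 3+2+1, 3+1+1+1, 2+1+1+1+1 (265 of its 720 elements, about 37% of primes). None of the 21 primes tested shows any such pattern (for each of these groups the chance of that is below 10^-4), which rules them out. Hence G = PGL(2,5) (6T14), of order 120.

6T14: PGL(2,5)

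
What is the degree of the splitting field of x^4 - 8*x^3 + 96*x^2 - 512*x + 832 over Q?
The degree of the splitting field over Q equals the order of the Galois group, so first determine the group. The polynomial is an irreducible quartic over Q and its discriminant is 12230590464 = 110592^2, a perfect square, so the Galois group is contained in A_4. The resolvent cubic y^3 - 96*y^2 + 768*y + 4096 is irreducible over Q. An irreducible resolvent with square discriminant gives A_4. The Galois group A_4 (4T4) has order 12, so the splitting field has degree 12 over Q.

12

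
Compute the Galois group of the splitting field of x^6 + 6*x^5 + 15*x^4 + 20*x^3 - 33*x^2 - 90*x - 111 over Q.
The polynomial f is an irreducible sextic over Q, so G = Gal(f/Q) is one of the 16 transitive subgroups 6T1, ..., 6T16 of S_6. The discriminant of f is 450868486864896 = 21233664^2, a perfect square, so G is contained in A_6. The transitive groups of degree 6 contained in A_6 are: A_4 (6T4, order 12), S_4 (6T7, order 24), (C_3 x C_3) : C_4 (6T10, order 36), PSL(2,5) (6T12, order 60), A_6 (6T15, order 360). By Dedekind's theorem, for a prime p not dividing disc(f) the degrees of the irreducible factors of f mod p form the cycle type of an element of G. Factoring f modulo the 33 such primes p <= 149 (skipping 2, 3, which divide the discriminant), each new pattern first appears at: mod 5: f = (x^3 + 4x + 3)(x^3 + x^2 + x + 3), pattern 3+3; mod 17: f = (x + 5)(x + 14)(x^2 + 2x + 6)(x^2 + 2x + 12), pattern 2+2+1+1; mod 71: f = (x + 8)(x + 9)(x + 11)(x + 62)(x + 64)(x + 65), pattern 1+1+1+1+1+1. No other pattern occurs in this range, so the set of observed cycle types is {3+3, 2+2+1+1, 1+1+1+1+1+1}. The candidates containing elements of all these cycle types are A_4 (6T4) of order 12, S_4 (6T7) of order 24, (C_3 x C_3) : C_4 (6T10) of order 36, PSL(2,5) (6T12) of order 60, A_6 (6T15) of order 360; the others are excluded. The observed types are precisely the cycle types that occur in A_4 (6T4). Each of the other remaining candidates has further cycle types, and by the Chebotarev density theorem the matching factorization patterns would occur for a proportion of primes equal to their share of the group: S_4 (6T7) additionally contains elements of type 4+2 (6 of its 24 elements, about 25% of primes); (C_3 x C_3) : C_4 (6T10) additionally contains elements of type 4+2, 3+1+1+1 (22 of its 36 elements, about 61% of primes); PSL(2,5) (6T12) additionally contains elements of type 5+1 (24 of its 60 elements, about 40% of primes); A_6 (6T15) additionally contains elements of type 5+1, 4+2, 3+1+1+1 (274 of its 360 elements, about 76% of primes). None of the 33 primes tested shows any such pattern (for each of these groups the chance of that is below 10^-4), which rules them out. Hence G = A_4 (6T4), of order 12.

A_4, A_4 acting on 6 points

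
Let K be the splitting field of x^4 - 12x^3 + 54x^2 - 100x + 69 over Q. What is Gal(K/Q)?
The polynomial is an irreducible quartic over Q and its discriminant is 331776 = 576^2, a perfect square, so the Galois group is contained in A_4. The resolvent cubic y^3 - 54*y^2 + 924*y - 5032 is irreducible over Q. An irreducible resolvent with square discriminant gives A_4.

A_4 (also written A4)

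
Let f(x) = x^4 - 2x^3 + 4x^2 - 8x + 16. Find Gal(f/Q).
The polynomial is an irreducible quartic over Q and its discriminant is 512000, which is not a perfect square, so the Galois group is not contained in A_4. The resolvent cubic y^3 - 4*y^2 - 48*y + 128 has exactly one rational root, so the Galois group is C_4 or D_4. The quartic becomes reducible over Q(sqrt(disc)), so the group is C_4.

C_4 (also written C4)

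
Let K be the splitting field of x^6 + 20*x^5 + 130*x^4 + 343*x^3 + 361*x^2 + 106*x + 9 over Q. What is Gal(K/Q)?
PSL(2,5), A_5 acting on 6 points

The polynomial f is an irreducible sextic over Q, so G = Gal(f/Q) is one of the 16 transitive subgroups 6T1, ..., 6T16 of S_6. The discriminant of f is 3646117689361 = 1909481^2, a perfect square, so G is contained in A_6. The transitive groups of degree 6 contained in A_6 are: A_4 (6T4, order 12), S_4 (6T7, order 24), (C_3 x C_3) : C_4 (6T10, order 36), PSL(2,5) (6T12, order 60), A_6 (6T15, order 360). By Dedekind's theorem, for a prime p not dividing disc(f) the degrees of the irreducible factors of f mod p form the cycle type of an element of G. Factoring f modulo the 21 such primes p <= 83 (skipping 7, 19, which divide the discriminant), each new pattern first appears at: mod 2: f = (x + 1)(x^5 + x^4 + x^3 + x + 1), pattern 5+1; mod 11: f = (x^3 + 2x^2 + 10x + 3)(x^3 + 7x^2 + 7x + 3), pattern 3+3; mod 61: f = (x + 4)(x + 27)(x^2 + 25x + 47)(x^2 + 25x + 57), pattern 2+2+1+1. No other pattern occurs in this range, so the set of observed cycle types is {5+1, 3+3, 2+2+1+1}. The candidates containing elements of all these cycle types are PSL(2,5) (6T12) of order 60, A_6 (6T15) of order 360; the others are excluded. The observed types are precisely the cycle types that occur in PSL(2,5) (6T12) (apart from the identity). Each of the other remaining candidates has further cycle types, and by the Chebotarev density theorem the matching factorization patterns would occur for a proportion of primes equal to their share of the group: A_6 (6T15) additionally contains elements of type 4+2, 3+1+1+1 (130 of its 360 elements, about 36% of primes). None of the 21 primes tested shows any such pattern (for each of these groups the chance of that is below 10^-4), which rules them out. Hence G = PSL(2,5) (6T12), of order 60.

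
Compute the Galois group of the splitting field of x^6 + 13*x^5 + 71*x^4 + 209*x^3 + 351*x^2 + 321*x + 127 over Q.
The polynomial f is an irreducible sextic over Q, so G = Gal(f/Q) is one of the 16 transitive subgroups 6T1, ..., 6T16 of S_6. The discriminant of f is -16807, which is not a perfect square, so G is not contained in A_6. The transitive groups of degree 6 not contained in A_6 are: C_6 (6T1, order 6), S_3 (6T2, order 6), D_6 (6T3, order 12), C_3 x S_3 (6T5, order 18), A_4 x C_2 (6T6, order 24), S_4 (6T8, order 24), S_3 x S_3 (6T9, order 36), S_4 x C_2 (6T11, order 48), (S_3 x S_3) : C_2 (6T13, order 72), PGL(2,5) (6T14, order 120), S_6 (6T16, order 720). By Dedekind's theorem, for a prime p not dividing disc(f) the degrees of the irreducible factors of f mod p form the cycle type of an element of G. Factoring f modulo the 37 such primes p <= 163 (skipping 7, which divides the discriminant), each new pattern first appears at: mod 2: f = (x^3 + x + 1)(x^3 + x^2 + 1), pattern 3+3; mod 3: f = (x^6 + x^5 + 2x^4 + 2x^3 + 1), pattern 6; mod 13: f = (x^2 + 7x + 11)(x^2 + 9x + 2)(x^2 + 10x + 4), pattern 2+2+2; mod 29: f = (x + 6)(x + 7)(x + 8)(x + 11)(x + 15)(x + 24), pattern 1+1+1+1+1+1. No other pattern occurs in this range, so the set of observed cycle types is {3+3, 6, 2+2+2, 1+1+1+1+1+1}. The candidates containing elements of all these cycle types are C_6 (6T1) of order 6, D_6 (6T3) of order 12, C_3 x S_3 (6T5) of order 18, A_4 x C_2 (6T6) of order 24, S_3 x S_3 (6T9) of order 36, S_4 x C_2 (6T11) of order 48, (S_3 x S_3) : C_2 (6T13) of order 72, PGL(2,5) (6T14) of order 120, S_6 (6T16) of order 720; the others are excluded. The observed types are precisely the cycle types that occur in C_6 (6T1). Each of the other remaining candidates has further cycle types, and by the Chebotarev density theorem the matching factorization patterns would occur for a proportion of primes equal to their share of the group: D_6 (6T3) additionally contains elements of type 2+2+1+1 (3 of its 12 elements, about 25% of primes); C_3 x S_3 (6T5) additionally contains elements of type 3+1+1+1 (4 of its 18 elements, about 22% of primes); A_4 x C_2 (6T6) additionally contains elements of type 2+2+1+1, 2+1+1+1+1 (6 of its 24 elements, about 25% of primes); S_3 x S_3 (6T9) additionally contains elements of type 3+1+1+1, 2+2+1+1 (13 of its 36 elements, about 36% of primes); S_4 x C_2 (6T11) additionally contains elements of type 4+2, 4+1+1, 2+2+1+1, 2+1+1+1+1 (24 of its 48 elements, about 50% of primes); (S_3 x S_3) : C_2 (6T13) additionally contains elements of type 4+2, 3+2+1, 3+1+1+1, 2+2+1+1, 2+1+1+1+1 (49 of its 72 elements, about 68% of primes); PGL(2,5) (6T14) additionally contains elements of type 5+1, 4+1+1, 2+2+1+1 (69 of its 120 elements, about 58% of primes); S_6 (6T16) additionally contains elements of type 5+1, 4+2, 4+1+1, 3+2+1, 3+1+1+1, 2+2+1+1, 2+1+1+1+1 (544 of its 720 elements, about 76% of primes). None of the 37 primes tested shows any such pattern (for each of these groups the chance of that is below 10^-4), which rules them out. Hence G = C_6 (6T1), of order 6.

C_6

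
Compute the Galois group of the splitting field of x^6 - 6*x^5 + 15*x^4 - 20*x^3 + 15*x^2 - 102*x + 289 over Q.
The polynomial f is an irreducible sextic over Q, so G = Gal(f/Q) is one of the 16 transitive subgroups 6T1, ..., 6T16 of S_6. The discriminant of f is -9727331052552192, which is not a perfect square, so G is not contained in A_6. The transitive groups of degree 6 not contained in A_6 are: C_6 (6T1, order 6), S_3 (6T2, order 6), D_6 (6T3, order 12), C_3 x S_3 (6T5, order 18), A_4 x C_2 (6T6, order 24), S_4 (6T8, order 24), S_3 x S_3 (6T9, order 36), S_4 x C_2 (6T11, order 48), (S_3 x S_3) : C_2 (6T13, order 72), PGL(2,5) (6T14, order 120), S_6 (6T16, order 720). By Dedekind's theorem, for a prime p not dividing disc(f) the degrees of the irreducible factors of f mod p form the cycle type of an element of G. Factoring f modulo the 27 such primes p <= 127 (skipping 2, 3, 17, 43, which divide the discriminant), each new pattern first appears at: mod 5: f = (x^6 + 4x^5 + 3x + 4), pattern 6; mod 7: f = (x + 1)(x^2 + 6x + 3)(x^3 + x^2 + 6x + 3), pattern 3+2+1; mod 11: f = (x^2 + 5x + 2)(x^4 + 2x^2 + 3x + 7), pattern 4+2; mod 13: f = (x + 2)(x + 5)(x^2 + 4x + 6)(x^2 + 9x + 2), pattern 2+2+1+1; mod 61: f = (x + 18)(x + 40)(x + 52)(x + 56)(x^2 + 11x + 5), pattern 2+1+1+1+1; mod 97: f = (x + 72)(x + 76)(x + 95)(x^3 + 42x^2 + 56x + 17), pattern 3+1+1+1; mod 113: f = (x^2 + 21x + 59)(x^2 + 96x + 78)(x^2 + 103x + 49), pattern 2+2+2; mod 127: f = (x^3 + 46x^2 + 104x + 17)(x^3 + 75x^2 + 17x + 17), pattern 3+3. No other pattern occurs in this range, so the set of observed cycle types is {6, 3+2+1, 4+2, 2+2+1+1, 2+1+1+1+1, 3+1+1+1, 2+2+2, 3+3}. The candidates containing elements of all these cycle types are (S_3 x S_3) : C_2 (6T13) of order 72, S_6 (6T16) of order 720; the others are excluded. The observed types are precisely the cycle types that occur in (S_3 x S_3) : C_2 (6T13) (apart from the identity). Each of the other remaining candidates has further cycle types, and by the Chebotarev density theorem the matching factorization patterns would occur for a proportion of primes equal to their share of the group: S_6 (6T16) additionally contains elements of type 5+1, 4+1+1 (234 of its 720 elements, about 32% of primes). None of the 27 primes tested shows any such pattern (for each of these groups the chance of that is below 10^-4), which rules them out. Hence G = (S_3 x S_3) : C_2 (6T13), of order 72.

(S_3 x S_3) : C_2, the group 6T13 of order 72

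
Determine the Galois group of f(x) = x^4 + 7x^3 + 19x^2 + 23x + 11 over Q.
The polynomial is an irreducible quartic over Q and its discriminant is 125, which is not a perfect square, so the Galois group is not contained in A_4. The resolvent cubic y^3 - 19*y^2 + 117*y - 232 has exactly one rational root, so the Galois group is C_4 or D_4. The quartic becomes reducible over Q(sqrt(disc)), so the group is C_4.

4T1: C_4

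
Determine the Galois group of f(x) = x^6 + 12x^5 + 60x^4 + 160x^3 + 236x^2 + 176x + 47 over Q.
The polynomial f is an irreducible sextic over Q, so G = Gal(f/Q) is one of the 16 transitive subgroups 6T1, ..., 6T16 of S_6. The discriminant of f is 3356224 = 1832^2, a perfect square, so G is contained in A_6. The transitive groups of degree 6 contained in A_6 are: A_4 (6T4, order 12), S_4 (6T7, order 24), (C_3 x C_3) : C_4 (6T10, order 36), PSL(2,5) (6T12, order 60), A_6 (6T15, order 360). By Dedekind's theorem, for a prime p not dividing disc(f) the degrees of the irreducible factors of f mod p form the cycle type of an element of G. Factoring f modulo the 79 such primes p <= 419 (skipping 2, 229, which divide the discriminant), each new pattern first appears at: mod 3: f = (x^3 + x^2 + 2)(x^3 + 2x^2 + x + 1), pattern 3+3; mod 7: f = (x^2 + 4x + 1)(x^4 + x^3 + 6x^2 + 2x + 5), pattern 4+2; mod 23: f = (x + 11)(x + 16)(x^2 + 3x + 20)(x^2 + 5x + 1), pattern 2+2+1+1; mod 193: f = (x + 89)(x + 92)(x + 95)(x + 102)(x + 105)(x + 108), pattern 1+1+1+1+1+1. No other pattern occurs in this range, so the set of observed cycle types is {3+3, 4+2, 2+2+1+1, 1+1+1+1+1+1}. The candidates containing elements of all these cycle types are S_4 (6T7) of order 24, (C_3 x C_3) : C_4 (6T10) of order 36, A_6 (6T15) of order 360; the others are excluded. The observed types are precisely the cycle types that occur in S_4 (6T7). Each of the other remaining candidates has further cycle types, and by the Chebotarev density theorem the matching factorization patterns would occur for a proportion of primes equal to their share of the group: (C_3 x C_3) : C_4 (6T10) additionally contains elements of type 3+1+1+1 (4 of its 36 elements, about 11% of primes); A_6 (6T15) additionally contains elements of type 5+1, 3+1+1+1 (184 of its 360 elements, about 51% of primes). None of the 79 primes tested shows any such pattern (for each of these groups the chance of that is below 10^-4), which rules them out. Hence G = S_4 (6T7), of order 24.

S_4, S_4(6d), the S_4-action on 6 points inside A_6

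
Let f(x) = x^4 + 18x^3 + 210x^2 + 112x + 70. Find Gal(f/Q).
A_4 (also written A4)

The polynomial is an irreducible quartic over Q and its discriminant is 815611284544 = 903112^2, a perfect square, so the Galois group is contained in A_4. The resolvent cubic y^3 - 210*y^2 + 1736*y + 23576 is irreducible over Q. An irreducible resolvent with square discriminant gives A_4.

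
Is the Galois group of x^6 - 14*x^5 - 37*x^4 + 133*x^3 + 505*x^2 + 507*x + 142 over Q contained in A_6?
The polynomial is irreducible of degree 6 over Q. Its discriminant is 30991489 = 5567^2, a perfect square. A Galois group lies in the alternating group exactly when the discriminant is a square in Q, so the Galois group (PSL(2,5)) is contained in A_6.

Yes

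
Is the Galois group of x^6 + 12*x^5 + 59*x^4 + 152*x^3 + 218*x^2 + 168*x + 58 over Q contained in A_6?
The polynomial is irreducible of degree 6 over Q. Its discriminant is -5120000, which is not a perfect square. A Galois group lies in the alternating group exactly when the discriminant is a square in Q, so the Galois group (S_4) is not contained in A_6.

No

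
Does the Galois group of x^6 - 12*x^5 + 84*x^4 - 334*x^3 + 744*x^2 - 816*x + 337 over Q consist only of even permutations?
The polynomial is irreducible of degree 6 over Q. Its discriminant is 273843168325632, which is not a perfect square. A Galois group lies in the alternating group exactly when the discriminant is a square in Q, so the Galois group (D_6) is not contained in A_6.

No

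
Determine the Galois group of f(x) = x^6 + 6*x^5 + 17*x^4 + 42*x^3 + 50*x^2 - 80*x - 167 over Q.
S_4 (also written S4+)

The polynomial f is an irreducible sextic over Q, so G = Gal(f/Q) is one of the 16 transitive subgroups 6T1, ..., 6T16 of S_6. The discriminant of f is 94085654450176 = 9699776^2, a perfect square, so G is contained in A_6. The transitive groups of degree 6 contained in A_6 are: A_4 (6T4, order 12), S_4 (6T7, order 24), (C_3 x C_3) : C_4 (6T10, order 36), PSL(2,5) (6T12, order 60), A_6 (6T15, order 360). By Dedekind's theorem, for a prime p not dividing disc(f) the degrees of the irreducible factors of f mod p form the cycle type of an element of G. Factoring f modulo the 79 such primes p <= 419 (skipping 2, 31, which divide the discriminant), each new pattern first appears at: mod 3: f = (x^2 + x + 2)(x^4 + 2x^3 + x^2 + x + 2), pattern 4+2; mod 5: f = (x^3 + 3x + 3)(x^3 + x^2 + 4x + 1), pattern 3+3; mod 11: f = (x + 8)(x + 9)(x^2 + 3x + 3)(x^2 + 8x + 6), pattern 2+2+1+1; mod 67: f = (x + 1)(x + 36)(x + 53)(x + 59)(x + 60)(x + 65), pattern 1+1+1+1+1+1. No other pattern occurs in this range, so the set of observed cycle types is {4+2, 3+3, 2+2+1+1, 1+1+1+1+1+1}. The candidates containing elements of all these cycle types are S_4 (6T7) of order 24, (C_3 x C_3) : C_4 (6T10) of order 36, A_6 (6T15) of order 360; the others are excluded. The observed types are precisely the cycle types that occur in S_4 (6T7). Each of the other remaining candidates has further cycle types, and by the Chebotarev density theorem the matching factorization patterns would occur for a proportion of primes equal to their share of the group: (C_3 x C_3) : C_4 (6T10) additionally contains elements of type 3+1+1+1 (4 of its 36 elements, about 11% of primes); A_6 (6T15) additionally contains elements of type 5+1, 3+1+1+1 (184 of its 360 elements, about 51% of primes). None of the 79 primes tested shows any such pattern (for each of these groups the chance of that is below 10^-4), which rules them out. Hence G = S_4 (6T7), of order 24.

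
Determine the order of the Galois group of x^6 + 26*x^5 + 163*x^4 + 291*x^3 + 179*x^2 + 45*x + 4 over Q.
60

The degree of the splitting field over Q equals the order of the Galois group, so first determine the group. The polynomial f is an irreducible sextic over Q, so G = Gal(f/Q) is one of the 16 transitive subgroups 6T1, ..., 6T16 of S_6. The discriminant of f is 30991489 = 5567^2, a perfect square, so G is contained in A_6. The transitive groups of degree 6 contained in A_6 are: A_4 (6T4, order 12), S_4 (6T7, order 24), (C_3 x C_3) : C_4 (6T10, order 36), PSL(2,5) (6T12, order 60), A_6 (6T15, order 360). By Dedekind's theorem, for a prime p not dividing disc(f) the degrees of the irreducible factors of f mod p form the cycle type of an element of G. Factoring f modulo the 21 such primes p <= 79 (skipping 19, which divides the discriminant), each new pattern first appears at: mod 2: f = (x)(x^5 + x^3 + x^2 + x + 1), pattern 5+1; mod 7: f = (x^3 + 2x^2 + 1)(x^3 + 3x^2 + 3x + 4), pattern 3+3; mod 61: f = (x + 9)(x + 15)(x^2 + 5x + 41)(x^2 + 58x + 15), pattern 2+2+1+1. No other pattern occurs in this range, so the set of observed cycle types is {5+1, 3+3, 2+2+1+1}. The candidates containing elements of all these cycle types are PSL(2,5) (6T12) of order 60, A_6 (6T15) of order 360; the others are excluded. The observed types are precisely the cycle types that occur in PSL(2,5) (6T12) (apart from the identity). Each of the other remaining candidates has further cycle types, and by the Chebotarev density theorem the matching factorization patterns would occur for a proportion of primes equal to their share of the group: A_6 (6T15) additionally contains elements of type 4+2, 3+1+1+1 (130 of its 360 elements, about 36% of primes). None of the 21 primes tested shows any such pattern (for each of these groups the chance of that is below 10^-4), which rules them out. Hence G = PSL(2,5) (6T12), of order 60. The Galois group PSL(2,5) (6T12) has order 60, so the splitting field has degree 60 over Q.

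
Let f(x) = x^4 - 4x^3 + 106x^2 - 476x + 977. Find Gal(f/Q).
C_4 (order 4)

The polynomial is an irreducible quartic over Q and its discriminant is 755603996672, which is not a perfect square, so the Galois group is not contained in A_4. The resolvent cubic y^3 - 106*y^2 - 2004*y + 172040 has exactly one rational root, so the Galois group is C_4 or D_4. The quartic becomes reducible over Q(sqrt(disc)), so the group is C_4.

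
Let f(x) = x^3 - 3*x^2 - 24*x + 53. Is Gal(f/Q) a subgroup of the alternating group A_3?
The polynomial is irreducible of degree 3 over Q. Its discriminant is 59049 = 243^2, a perfect square. A Galois group lies in the alternating group exactly when the discriminant is a square in Q, so the Galois group (C_3) is contained in A_3.

Yes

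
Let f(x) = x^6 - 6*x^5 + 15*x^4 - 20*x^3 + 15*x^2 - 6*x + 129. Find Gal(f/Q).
The polynomial f is an irreducible sextic over Q, so G = Gal(f/Q) is one of the 16 transitive subgroups 6T1, ..., 6T16 of S_6. The discriminant of f is -1603087953297408, which is not a perfect square, so G is not contained in A_6. The transitive groups of degree 6 not contained in A_6 are: C_6 (6T1, order 6), S_3 (6T2, order 6), D_6 (6T3, order 12), C_3 x S_3 (6T5, order 18), A_4 x C_2 (6T6, order 24), S_4 (6T8, order 24), S_3 x S_3 (6T9, order 36), S_4 x C_2 (6T11, order 48), (S_3 x S_3) : C_2 (6T13, order 72), PGL(2,5) (6T14, order 120), S_6 (6T16, order 720). By Dedekind's theorem, for a prime p not dividing disc(f) the degrees of the irreducible factors of f mod p form the cycle type of an element of G. Factoring f modulo the 79 such primes p <= 419 (skipping 2, 3, which divide the discriminant), each new pattern first appears at: mod 5: f = (x^2 + 2x + 4)(x^2 + 3x + 3)(x^2 + 4x + 2), pattern 2+2+2; mod 7: f = (x^6 + x^5 + x^4 + x^3 + x^2 + x + 3), pattern 6; mod 11: f = (x + 3)(x + 6)(x^2 + 2x + 2)(x^2 + 5x + 10), pattern 2+2+1+1; mod 19: f = (x^3 + 16x^2 + 3x + 8)(x^3 + 16x^2 + 3x + 9), pattern 3+3; mod 43: f = (x)(x + 5)(x + 6)(x + 35)(x + 36)(x + 41), pattern 1+1+1+1+1+1. No other pattern occurs in this range, so the set of observed cycle types is {2+2+2, 6, 2+2+1+1, 3+3, 1+1+1+1+1+1}. The candidates containing elements of all these cycle types are D_6 (6T3) of order 12, A_4 x C_2 (6T6) of order 24, S_3 x S_3 (6T9) of order 36, S_4 x C_2 (6T11) of order 48, (S_3 x S_3) : C_2 (6T13) of order 72, PGL(2,5) (6T14) of order 120, S_6 (6T16) of order 720; the others are excluded. The observed types are precisely the cycle types that occur in D_6 (6T3). Each of the other remaining candidates has further cycle types, and by the Chebotarev density theorem the matching factorization patterns would occur for a proportion of primes equal to their share of the group: A_4 x C_2 (6T6) additionally contains elements of type 2+1+1+1+1 (3 of its 24 elements, about 12% of primes); S_3 x S_3 (6T9) additionally contains elements of type 3+1+1+1 (4 of its 36 elements, about 11% of primes); S_4 x C_2 (6T11) additionally contains elements of type 4+2, 4+1+1, 2+1+1+1+1 (15 of its 48 elements, about 31% of primes); (S_3 x S_3) : C_2 (6T13) additionally contains elements of type 4+2, 3+2+1, 3+1+1+1, 2+1+1+1+1 (40 of its 72 elements, about 56% of primes); PGL(2,5) (6T14) additionally contains elements of type 5+1, 4+1+1 (54 of its 120 elements, about 45% of primes); S_6 (6T16) additionally contains elements of type 5+1, 4+2, 4+1+1, 3+2+1, 3+1+1+1, 2+1+1+1+1 (499 of its 720 elements, about 69% of primes). None of the 79 primes tested shows any such pattern (for each of these groups the chance of that is below 10^-4), which rules them out. Hence G = D_6 (6T3), of order 12.

D_6, the dihedral group of order 12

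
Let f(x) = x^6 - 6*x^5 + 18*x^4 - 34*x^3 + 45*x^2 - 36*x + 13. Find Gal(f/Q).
The polynomial f is an irreducible sextic over Q, so G = Gal(f/Q) is one of the 16 transitive subgroups 6T1, ..., 6T16 of S_6. The discriminant of f is -16003008, which is not a perfect square, so G is not contained in A_6. The transitive groups of degree 6 not contained in A_6 are: C_6 (6T1, order 6), S_3 (6T2, order 6), D_6 (6T3, order 12), C_3 x S_3 (6T5, order 18), A_4 x C_2 (6T6, order 24), S_4 (6T8, order 24), S_3 x S_3 (6T9, order 36), S_4 x C_2 (6T11, order 48), (S_3 x S_3) : C_2 (6T13, order 72), PGL(2,5) (6T14, order 120), S_6 (6T16, order 720). By Dedekind's theorem, for a prime p not dividing disc(f) the degrees of the irreducible factors of f mod p form the cycle type of an element of G. Factoring f modulo the 21 such primes p <= 89 (skipping 2, 3, 7, which divide the discriminant), each new pattern first appears at: mod 5: f = (x^6 + 4x^5 + 3x^4 + x^3 + 4x + 3), pattern 6; mod 11: f = (x + 8)(x^5 + 8x^4 + 9x^3 + 4x^2 + 2x + 3), pattern 5+1; mod 13: f = (x)(x + 4)(x^4 + 3x^3 + 6x^2 + 7x + 4), pattern 4+1+1; mod 23: f = (x + 2)(x + 6)(x^2 + 3x + 21)(x^2 + 6x + 10), pattern 2+2+1+1; mod 43: f = (x^3 + 16x^2 + 30x + 18)(x^3 + 21x^2 + 39x + 27), pattern 3+3; mod 61: f = (x^2 + 30x + 2)(x^2 + 41x + 31)(x^2 + 45x + 13), pattern 2+2+2. No other pattern occurs in this range, so the set of observed cycle types is {6, 5+1, 4+1+1, 2+2+1+1, 3+3, 2+2+2}. The candidates containing elements of all these cycle types are PGL(2,5) (6T14) of order 120, S_6 (6T16) of order 720; the others are excluded. The observed types are precisely the cycle types that occur in PGL(2,5) (6T14) (apart from the identity). Each of the other remaining candidates has further cycle types, and by the Chebotarev density theorem the matching factorization patterns would occur for a proportion of primes equal to their share of the group: S_6 (6T16) additionally contains elements of type 4+2, 3+2+1, 3+1+1+1, 2+1+1+1+1 (265 of its 720 elements, about 37% of primes). None of the 21 primes tested shows any such pattern (for each of these groups the chance of that is below 10^-4), which rules them out. Hence G = PGL(2,5) (6T14), of order 120.

PGL(2,5), S_5 acting on 6 points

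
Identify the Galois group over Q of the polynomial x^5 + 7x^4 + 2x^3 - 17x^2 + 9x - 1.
C_5 (also written C5)

The polynomial f is an irreducible quintic over Q, so G = Gal(f/Q) is a transitive subgroup of S_5: one of C_5 (5T1, order 5), D_5 (5T2, order 10), F_20 (5T3, order 20), A_5 (5T4, order 60) or S_5 (5T5, order 120). The discriminant of f is 7745089 = 2783^2, a perfect square, so G is contained in A_5. The transitive groups of degree 5 contained in A_5 are: C_5 (5T1, order 5), D_5 (5T2, order 10), A_5 (5T4, order 60). By Dedekind's theorem, for a prime p not dividing disc(f) the degrees of the irreducible factors of f mod p form the cycle type of an element of G. Factoring f modulo the 14 such primes p <= 53 (skipping 11, 23, which divide the discriminant), each new pattern first appears at: mod 2: f = (x^5 + x^4 + x^2 + x + 1), pattern 5; mod 43: f = (x + 9)(x + 12)(x + 13)(x + 24)(x + 35), pattern 1+1+1+1+1. No other pattern occurs in this range, so the set of observed cycle types is {5, 1+1+1+1+1}. The candidates containing elements of all these cycle types are C_5 (5T1) of order 5, D_5 (5T2) of order 10, A_5 (5T4) of order 60; the others are excluded. The observed types are precisely the cycle types that occur in C_5 (5T1). Each of the other remaining candidates has further cycle types, and by the Chebotarev density theorem the matching factorization patterns would occur for a proportion of primes equal to their share of the group: D_5 (5T2) additionally contains elements of type 2+2+1 (5 of its 10 elements, about 50% of primes); A_5 (5T4) additionally contains elements of type 3+1+1, 2+2+1 (35 of its 60 elements, about 58% of primes). None of the 14 primes tested shows any such pattern (for each of these groups the chance of that is below 10^-4), which rules them out. Hence G = C_5 (5T1), of order 5.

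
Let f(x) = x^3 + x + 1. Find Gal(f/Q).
S_3, the symmetric group on 3 letters

The polynomial is an irreducible cubic over Q and its discriminant is -31, which is not a perfect square. For an irreducible cubic, a non-square discriminant gives Galois group S_3.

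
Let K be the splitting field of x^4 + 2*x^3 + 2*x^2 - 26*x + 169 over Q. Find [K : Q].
4

The degree of the splitting field over Q equals the order of the Galois group, so first determine the group. The polynomial is an irreducible quartic over Q and its discriminant is 1545433344 = 39312^2, a perfect square, so the Galois group is contained in A_4. The resolvent cubic y^3 - 2*y^2 - 728*y splits completely over Q, which gives the Klein four-group V_4. The Galois group V_4 (4T2) has order 4, so the splitting field has degree 4 over Q.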